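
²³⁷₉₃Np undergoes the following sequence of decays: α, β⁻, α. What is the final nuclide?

Start: (A, Z) = (237, 93).
After α: (233, 91).
After β⁻: (233, 92).
After α: (229, 90).
Z = 90 is thorium.

Th-229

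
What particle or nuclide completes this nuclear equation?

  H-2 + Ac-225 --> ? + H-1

Conserve mass number: 2 + 225 = A + 1, so A = 226.
Conserve atomic number: 1 + 89 = Z + 1, so Z = 89.
Z = 89 is actinium, so the species is Ac-226.

Ac-226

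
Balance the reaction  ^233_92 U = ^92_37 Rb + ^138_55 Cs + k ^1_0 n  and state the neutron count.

3

Conserve mass number: 233 = 92 + 138 + k, so k = 233 − 230 = 3.
Check atomic number: 92 = 37 + 55 + 0 = 92. ✓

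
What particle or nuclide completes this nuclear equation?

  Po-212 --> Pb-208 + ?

alpha particle

Conserve mass number: 212 = 208 + A, so A = 4.
Conserve atomic number: 84 = 82 + Z, so Z = 2.
A = 4 and Z = 2 is He-4 — an alpha particle.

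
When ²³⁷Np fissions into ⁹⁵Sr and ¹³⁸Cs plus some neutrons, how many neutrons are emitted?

Conserve mass number: 237 = 95 + 138 + k, so k = 237 − 233 = 4.
Check atomic number: 93 = 38 + 55 + 0 = 93. ✓

4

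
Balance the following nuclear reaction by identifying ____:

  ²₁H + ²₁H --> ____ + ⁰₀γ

He-4

Conserve mass number: 2 + 2 = A + 0, so A = 4.
Conserve atomic number: 1 + 1 = Z + 0, so Z = 2.
A = 4 and Z = 2 is ⁴₂He — an alpha particle.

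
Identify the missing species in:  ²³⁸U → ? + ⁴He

Conserve mass number: 238 = A + 4, so A = 234.
Conserve atomic number: 92 = Z + 2, so Z = 90.
Z = 90 is thorium, so the species is ²³⁴Th.

Th-234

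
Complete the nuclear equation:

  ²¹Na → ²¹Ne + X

positron

Conserve mass number: 21 = 21 + A, so A = 0.
Conserve atomic number: 11 = 10 + Z, so Z = 1.
A = 0 and Z = 1 is e⁺ — a positron.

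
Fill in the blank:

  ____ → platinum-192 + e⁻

Ir-192

Conserve mass number: A = 192 + 0, so A = 192.
Conserve atomic number: Z = 78 − 1, so Z = 77.
Z = 77 is iridium, so the species is iridium-192.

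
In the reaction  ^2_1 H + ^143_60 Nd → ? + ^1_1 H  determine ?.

Conserve mass number: 2 + 143 = A + 1, so A = 144.
Conserve atomic number: 1 + 60 = Z + 1, so Z = 60.
Z = 60 is neodymium, so the species is ^144_60 Nd.

Nd-144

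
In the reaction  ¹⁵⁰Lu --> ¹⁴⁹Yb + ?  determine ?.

proton

Conserve mass number: 150 = 149 + A, so A = 1.
Conserve atomic number: 71 = 70 + Z, so Z = 1.
A = 1 and Z = 1 is ¹H — a proton.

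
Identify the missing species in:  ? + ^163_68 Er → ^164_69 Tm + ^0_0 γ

proton

Conserve mass number: A + 163 = 164 + 0, so A = 1.
Conserve atomic number: Z + 68 = 69 + 0, so Z = 1.
A = 1 and Z = 1 is ^1_1 H — a proton.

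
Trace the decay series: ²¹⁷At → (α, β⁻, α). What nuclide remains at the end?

Pb-209

Start: (A, Z) = (217, 85).
After α: (213, 83).
After β⁻: (213, 84).
After α: (209, 82).
Z = 82 is lead.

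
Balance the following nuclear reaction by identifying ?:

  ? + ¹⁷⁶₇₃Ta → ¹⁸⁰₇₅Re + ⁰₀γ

Conserve mass number: A + 176 = 180 + 0, so A = 4.
Conserve atomic number: Z + 73 = 75 + 0, so Z = 2.
A = 4 and Z = 2 is ⁴₂He — an alpha particle.

alpha particle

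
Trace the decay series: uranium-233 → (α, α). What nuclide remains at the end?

Start: (A, Z) = (233, 92).
After α: (229, 90).
After α: (225, 88).
Z = 88 is radium.

Ra-225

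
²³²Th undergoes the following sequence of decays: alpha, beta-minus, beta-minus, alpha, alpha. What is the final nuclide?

Start: (A, Z) = (232, 90).
After α: (228, 88).
After β⁻: (228, 89).
After β⁻: (228, 90).
After α: (224, 88).
After α: (220, 86).
Z = 86 is radon.

Rn-220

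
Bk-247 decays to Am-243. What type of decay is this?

ΔA = 243 − 247 = -4; ΔZ = 95 − 97 = -2.
A drops by 4 and Z drops by 2 — the signature of alpha emission.

alpha decay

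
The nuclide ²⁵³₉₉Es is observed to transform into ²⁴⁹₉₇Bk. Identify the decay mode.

ΔA = 249 − 253 = -4; ΔZ = 97 − 99 = -2.
A drops by 4 and Z drops by 2 — the signature of alpha emission.

alpha decay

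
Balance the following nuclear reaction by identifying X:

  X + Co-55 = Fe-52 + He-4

Conserve mass number: A + 55 = 52 + 4, so A = 1.
Conserve atomic number: Z + 27 = 26 + 2, so Z = 1.
A = 1 and Z = 1 is H-1 — a proton.

proton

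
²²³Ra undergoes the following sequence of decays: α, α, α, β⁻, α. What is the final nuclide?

Start: (A, Z) = (223, 88).
After α: (219, 86).
After α: (215, 84).
After α: (211, 82).
After β⁻: (211, 83).
After α: (207, 81).
Z = 81 is thallium.

Tl-207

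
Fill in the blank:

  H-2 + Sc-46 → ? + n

Ti-47

Conserve mass number: 2 + 46 = A + 1, so A = 47.
Conserve atomic number: 1 + 21 = Z + 0, so Z = 22.
Z = 22 is titanium, so the species is Ti-47.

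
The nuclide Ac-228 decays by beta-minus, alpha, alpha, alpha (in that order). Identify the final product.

Po-216

Start: (A, Z) = (228, 89).
After β⁻: (228, 90).
After α: (224, 88).
After α: (220, 86).
After α: (216, 84).
Z = 84 is polonium.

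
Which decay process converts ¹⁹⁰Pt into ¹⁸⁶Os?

ΔA = 186 − 190 = -4; ΔZ = 76 − 78 = -2.
A drops by 4 and Z drops by 2 — the signature of alpha emission.

alpha decay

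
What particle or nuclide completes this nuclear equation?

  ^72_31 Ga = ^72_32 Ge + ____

beta-minus particle

Conserve mass number: 72 = 72 + A, so A = 0.
Conserve atomic number: 31 = 32 + Z, so Z = -1.
A = 0 and Z = -1 is ^0_-1 e — a beta-minus particle.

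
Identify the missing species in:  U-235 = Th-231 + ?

alpha particle

Conserve mass number: 235 = 231 + A, so A = 4.
Conserve atomic number: 92 = 90 + Z, so Z = 2.
A = 4 and Z = 2 is He-4 — an alpha particle.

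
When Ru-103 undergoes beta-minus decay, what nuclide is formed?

Rh-103

Beta-minus decay: mass number changes by +0, atomic number by +1.
A: 103 = 103; Z: 44 + 1 = 45.
Z = 45 is rhodium, so the daughter is Rh-103.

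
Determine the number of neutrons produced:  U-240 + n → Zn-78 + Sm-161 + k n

2

Conserve mass number: 241 = 78 + 161 + k, so k = 241 − 239 = 2.
Check atomic number: 92 = 30 + 62 + 0 = 92. ✓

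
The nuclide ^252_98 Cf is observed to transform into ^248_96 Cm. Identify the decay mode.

alpha decay

ΔA = 248 − 252 = -4; ΔZ = 96 − 98 = -2.
A drops by 4 and Z drops by 2 — the signature of alpha emission.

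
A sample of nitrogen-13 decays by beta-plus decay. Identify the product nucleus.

Beta-plus decay: mass number changes by +0, atomic number by -1.
A: 13 = 13; Z: 7 − 1 = 6.
Z = 6 is carbon, so the daughter is carbon-13.

C-13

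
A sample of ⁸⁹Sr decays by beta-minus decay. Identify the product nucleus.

Y-89

Beta-minus decay: mass number changes by +0, atomic number by +1.
A: 89 = 89; Z: 38 + 1 = 39.
Z = 39 is yttrium, so the daughter is ⁸⁹Y.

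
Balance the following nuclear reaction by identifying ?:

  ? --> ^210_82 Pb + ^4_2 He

Conserve mass number: A = 210 + 4, so A = 214.
Conserve atomic number: Z = 82 + 2, so Z = 84.
Z = 84 is polonium, so the species is ^214_84 Po.

Po-214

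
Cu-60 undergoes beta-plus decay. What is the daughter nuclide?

Beta-plus decay: mass number changes by +0, atomic number by -1.
A: 60 = 60; Z: 29 − 1 = 28.
Z = 28 is nickel, so the daughter is Ni-60.

Ni-60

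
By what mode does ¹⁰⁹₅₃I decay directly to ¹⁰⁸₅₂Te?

ΔA = 108 − 109 = -1; ΔZ = 52 − 53 = -1.
A drops by 1 and Z drops by 1 — a proton was emitted.

proton emission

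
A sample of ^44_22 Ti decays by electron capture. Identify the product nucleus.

Electron capture: mass number changes by +0, atomic number by -1.
A: 44 = 44; Z: 22 − 1 = 21.
Z = 21 is scandium, so the daughter is ^44_21 Sc.

Sc-44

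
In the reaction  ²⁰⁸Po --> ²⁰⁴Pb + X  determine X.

alpha particle

Conserve mass number: 208 = 204 + A, so A = 4.
Conserve atomic number: 84 = 82 + Z, so Z = 2.
A = 4 and Z = 2 is ⁴He — an alpha particle.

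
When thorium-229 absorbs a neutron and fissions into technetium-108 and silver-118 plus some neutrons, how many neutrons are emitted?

Conserve mass number: 230 = 108 + 118 + k, so k = 230 − 226 = 4.
Check atomic number: 90 = 43 + 47 + 0 = 90. ✓

4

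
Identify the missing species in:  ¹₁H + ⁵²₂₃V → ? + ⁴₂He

Conserve mass number: 1 + 52 = A + 4, so A = 49.
Conserve atomic number: 1 + 23 = Z + 2, so Z = 22.
Z = 22 is titanium, so the species is ⁴⁹₂₂Ti.

Ti-49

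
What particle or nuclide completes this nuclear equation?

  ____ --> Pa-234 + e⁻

Th-234

Conserve mass number: A = 234 + 0, so A = 234.
Conserve atomic number: Z = 91 − 1, so Z = 90.
Z = 90 is thorium, so the species is Th-234.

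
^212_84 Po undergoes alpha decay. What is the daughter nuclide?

Alpha decay: mass number changes by -4, atomic number by -2.
A: 212 − 4 = 208; Z: 84 − 2 = 82.
Z = 82 is lead, so the daughter is ^208_82 Pb.

Pb-208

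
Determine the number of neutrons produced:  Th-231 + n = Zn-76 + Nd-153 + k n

3

Conserve mass number: 232 = 76 + 153 + k, so k = 232 − 229 = 3.
Check atomic number: 90 = 30 + 60 + 0 = 90. ✓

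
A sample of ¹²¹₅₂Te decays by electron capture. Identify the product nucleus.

Sb-121

Electron capture: mass number changes by +0, atomic number by -1.
A: 121 = 121; Z: 52 − 1 = 51.
Z = 51 is antimony, so the daughter is ¹²¹₅₁Sb.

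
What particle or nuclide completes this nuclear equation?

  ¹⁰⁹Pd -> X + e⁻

Ag-109

Conserve mass number: 109 = A + 0, so A = 109.
Conserve atomic number: 46 = Z − 1, so Z = 47.
Z = 47 is silver, so the species is ¹⁰⁹Ag.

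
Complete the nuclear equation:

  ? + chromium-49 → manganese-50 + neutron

deuteron

Conserve mass number: A + 49 = 50 + 1, so A = 2.
Conserve atomic number: Z + 24 = 25 + 0, so Z = 1.
A = 2 and Z = 1 is hydrogen-2 — a deuteron.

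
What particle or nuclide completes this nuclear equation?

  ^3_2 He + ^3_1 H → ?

Conserve mass number: 3 + 3 = A, so A = 6.
Conserve atomic number: 2 + 1 = Z, so Z = 3.
Z = 3 is lithium, so the species is ^6_3 Li.

Li-6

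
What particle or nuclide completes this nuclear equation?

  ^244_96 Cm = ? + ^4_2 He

Pu-240

Conserve mass number: 244 = A + 4, so A = 240.
Conserve atomic number: 96 = Z + 2, so Z = 94.
Z = 94 is plutonium, so the species is ^240_94 Pu.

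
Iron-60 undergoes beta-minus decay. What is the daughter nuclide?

Beta-minus decay: mass number changes by +0, atomic number by +1.
A: 60 = 60; Z: 26 + 1 = 27.
Z = 27 is cobalt, so the daughter is cobalt-60.

Co-60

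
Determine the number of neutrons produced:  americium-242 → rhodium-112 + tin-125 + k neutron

Conserve mass number: 242 = 112 + 125 + k, so k = 242 − 237 = 5.
Check atomic number: 95 = 45 + 50 + 0 = 95. ✓

5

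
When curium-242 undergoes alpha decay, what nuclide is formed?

Pu-238

Alpha decay: mass number changes by -4, atomic number by -2.
A: 242 − 4 = 238; Z: 96 − 2 = 94.
Z = 94 is plutonium, so the daughter is plutonium-238.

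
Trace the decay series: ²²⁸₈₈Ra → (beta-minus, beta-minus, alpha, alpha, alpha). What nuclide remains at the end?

Start: (A, Z) = (228, 88).
After β⁻: (228, 89).
After β⁻: (228, 90).
After α: (224, 88).
After α: (220, 86).
After α: (216, 84).
Z = 84 is polonium.

Po-216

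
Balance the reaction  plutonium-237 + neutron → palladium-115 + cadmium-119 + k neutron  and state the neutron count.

Conserve mass number: 238 = 115 + 119 + k, so k = 238 − 234 = 4.
Check atomic number: 94 = 46 + 48 + 0 = 94. ✓

4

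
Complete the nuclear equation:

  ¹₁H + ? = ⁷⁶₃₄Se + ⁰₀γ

Conserve mass number: 1 + A = 76 + 0, so A = 75.
Conserve atomic number: 1 + Z = 34 + 0, so Z = 33.
Z = 33 is arsenic, so the species is ⁷⁵₃₃As.

As-75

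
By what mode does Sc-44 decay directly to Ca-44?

ΔA = 44 − 44 = 0; ΔZ = 20 − 21 = -1.
A is unchanged and Z drops by 1 — a proton has become a neutron (β⁺ emission or electron capture).

beta-plus decay or electron capture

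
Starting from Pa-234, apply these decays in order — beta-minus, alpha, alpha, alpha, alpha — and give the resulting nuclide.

Start: (A, Z) = (234, 91).
After β⁻: (234, 92).
After α: (230, 90).
After α: (226, 88).
After α: (222, 86).
After α: (218, 84).
Z = 84 is polonium.

Po-218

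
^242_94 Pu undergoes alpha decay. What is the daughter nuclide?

Alpha decay: mass number changes by -4, atomic number by -2.
A: 242 − 4 = 238; Z: 94 − 2 = 92.
Z = 92 is uranium, so the daughter is ^238_92 U.

U-238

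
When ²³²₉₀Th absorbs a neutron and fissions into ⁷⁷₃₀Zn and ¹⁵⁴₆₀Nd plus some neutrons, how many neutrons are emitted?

Conserve mass number: 233 = 77 + 154 + k, so k = 233 − 231 = 2.
Check atomic number: 90 = 30 + 60 + 0 = 90. ✓

2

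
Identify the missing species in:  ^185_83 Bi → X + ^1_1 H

Pb-184

Conserve mass number: 185 = A + 1, so A = 184.
Conserve atomic number: 83 = Z + 1, so Z = 82.
Z = 82 is lead, so the species is ^184_82 Pb.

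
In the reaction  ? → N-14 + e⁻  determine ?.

Conserve mass number: A = 14 + 0, so A = 14.
Conserve atomic number: Z = 7 − 1, so Z = 6.
Z = 6 is carbon, so the species is C-14.

C-14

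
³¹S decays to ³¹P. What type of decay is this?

beta-plus decay or electron capture

ΔA = 31 − 31 = 0; ΔZ = 15 − 16 = -1.
A is unchanged and Z drops by 1 — a proton has become a neutron (β⁺ emission or electron capture).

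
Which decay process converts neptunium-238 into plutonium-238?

beta-minus decay

ΔA = 238 − 238 = 0; ΔZ = 94 − 93 = +1.
A is unchanged and Z rises by 1 — a neutron has become a proton (β⁻ decay).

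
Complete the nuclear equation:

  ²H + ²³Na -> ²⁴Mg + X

Conserve mass number: 2 + 23 = 24 + A, so A = 1.
Conserve atomic number: 1 + 11 = 12 + Z, so Z = 0.
A = 1 and Z = 0 is ¹n — a neutron.

neutron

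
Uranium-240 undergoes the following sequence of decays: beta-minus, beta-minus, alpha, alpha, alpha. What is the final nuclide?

Ra-228

Start: (A, Z) = (240, 92).
After β⁻: (240, 93).
After β⁻: (240, 94).
After α: (236, 92).
After α: (232, 90).
After α: (228, 88).
Z = 88 is radium.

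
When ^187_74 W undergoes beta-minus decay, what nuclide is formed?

Beta-minus decay: mass number changes by +0, atomic number by +1.
A: 187 = 187; Z: 74 + 1 = 75.
Z = 75 is rhenium, so the daughter is ^187_75 Re.

Re-187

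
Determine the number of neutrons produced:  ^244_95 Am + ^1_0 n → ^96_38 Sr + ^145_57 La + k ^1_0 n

4

Conserve mass number: 245 = 96 + 145 + k, so k = 245 − 241 = 4.
Check atomic number: 95 = 38 + 57 + 0 = 95. ✓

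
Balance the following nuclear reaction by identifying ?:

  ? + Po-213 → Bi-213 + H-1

neutron

Conserve mass number: A + 213 = 213 + 1, so A = 1.
Conserve atomic number: Z + 84 = 83 + 1, so Z = 0.
A = 1 and Z = 0 is n — a neutron.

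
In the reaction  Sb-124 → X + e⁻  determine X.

Conserve mass number: 124 = A + 0, so A = 124.
Conserve atomic number: 51 = Z − 1, so Z = 52.
Z = 52 is tellurium, so the species is Te-124.

Te-124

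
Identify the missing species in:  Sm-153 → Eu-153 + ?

beta-minus particle

Conserve mass number: 153 = 153 + A, so A = 0.
Conserve atomic number: 62 = 63 + Z, so Z = -1.
A = 0 and Z = -1 is e⁻ — a beta-minus particle.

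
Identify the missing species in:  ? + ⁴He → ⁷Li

triton

Conserve mass number: A + 4 = 7, so A = 3.
Conserve atomic number: Z + 2 = 3, so Z = 1.
A = 3 and Z = 1 is ³H — a triton.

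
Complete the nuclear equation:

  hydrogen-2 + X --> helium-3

Conserve mass number: 2 + A = 3, so A = 1.
Conserve atomic number: 1 + Z = 2, so Z = 1.
A = 1 and Z = 1 is hydrogen-1 — a proton.

proton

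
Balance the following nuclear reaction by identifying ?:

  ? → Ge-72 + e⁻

Conserve mass number: A = 72 + 0, so A = 72.
Conserve atomic number: Z = 32 − 1, so Z = 31.
Z = 31 is gallium, so the species is Ga-72.

Ga-72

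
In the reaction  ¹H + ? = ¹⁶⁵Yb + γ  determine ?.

Conserve mass number: 1 + A = 165 + 0, so A = 164.
Conserve atomic number: 1 + Z = 70 + 0, so Z = 69.
Z = 69 is thulium, so the species is ¹⁶⁴Tm.

Tm-164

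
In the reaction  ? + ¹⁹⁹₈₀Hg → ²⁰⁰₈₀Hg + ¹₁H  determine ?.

deuteron

Conserve mass number: A + 199 = 200 + 1, so A = 2.
Conserve atomic number: Z + 80 = 80 + 1, so Z = 1.
A = 2 and Z = 1 is ²₁H — a deuteron.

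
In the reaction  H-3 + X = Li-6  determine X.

Conserve mass number: 3 + A = 6, so A = 3.
Conserve atomic number: 1 + Z = 3, so Z = 2.
Z = 2 is helium, so the species is He-3.

He-3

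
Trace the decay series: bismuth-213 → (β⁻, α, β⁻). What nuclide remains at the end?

Start: (A, Z) = (213, 83).
After β⁻: (213, 84).
After α: (209, 82).
After β⁻: (209, 83).
Z = 83 is bismuth.

Bi-209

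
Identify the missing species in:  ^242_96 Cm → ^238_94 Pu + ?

alpha particle

Conserve mass number: 242 = 238 + A, so A = 4.
Conserve atomic number: 96 = 94 + Z, so Z = 2.
A = 4 and Z = 2 is ^4_2 He — an alpha particle.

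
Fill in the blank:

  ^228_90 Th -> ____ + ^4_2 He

Conserve mass number: 228 = A + 4, so A = 224.
Conserve atomic number: 90 = Z + 2, so Z = 88.
Z = 88 is radium, so the species is ^224_88 Ra.

Ra-224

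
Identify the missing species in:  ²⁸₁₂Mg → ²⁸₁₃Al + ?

Conserve mass number: 28 = 28 + A, so A = 0.
Conserve atomic number: 12 = 13 + Z, so Z = -1.
A = 0 and Z = -1 is ⁰₋₁e — a beta-minus particle.

beta-minus particle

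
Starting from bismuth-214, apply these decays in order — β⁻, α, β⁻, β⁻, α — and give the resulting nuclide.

Pb-206

Start: (A, Z) = (214, 83).
After β⁻: (214, 84).
After α: (210, 82).
After β⁻: (210, 83).
After β⁻: (210, 84).
After α: (206, 82).
Z = 82 is lead.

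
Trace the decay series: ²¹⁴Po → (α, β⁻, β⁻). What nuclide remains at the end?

Po-210

Start: (A, Z) = (214, 84).
After α: (210, 82).
After β⁻: (210, 83).
After β⁻: (210, 84).
Z = 84 is polonium.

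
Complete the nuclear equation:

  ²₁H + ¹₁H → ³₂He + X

Conserve mass number: 2 + 1 = 3 + A, so A = 0.
Conserve atomic number: 1 + 1 = 2 + Z, so Z = 0.
A = 0 and Z = 0 is ⁰₀γ — a gamma ray.

gamma ray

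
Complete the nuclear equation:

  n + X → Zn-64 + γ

Zn-63

Conserve mass number: 1 + A = 64 + 0, so A = 63.
Conserve atomic number: 0 + Z = 30 + 0, so Z = 30.
Z = 30 is zinc, so the species is Zn-63.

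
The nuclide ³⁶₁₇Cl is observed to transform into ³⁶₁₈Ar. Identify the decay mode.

beta-minus decay

ΔA = 36 − 36 = 0; ΔZ = 18 − 17 = +1.
A is unchanged and Z rises by 1 — a neutron has become a proton (β⁻ decay).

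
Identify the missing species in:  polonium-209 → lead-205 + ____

Conserve mass number: 209 = 205 + A, so A = 4.
Conserve atomic number: 84 = 82 + Z, so Z = 2.
A = 4 and Z = 2 is helium-4 — an alpha particle.

alpha particle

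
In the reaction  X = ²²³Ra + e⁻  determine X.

Conserve mass number: A = 223 + 0, so A = 223.
Conserve atomic number: Z = 88 − 1, so Z = 87.
Z = 87 is francium, so the species is ²²³Fr.

Fr-223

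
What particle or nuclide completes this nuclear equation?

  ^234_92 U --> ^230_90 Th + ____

alpha particle

Conserve mass number: 234 = 230 + A, so A = 4.
Conserve atomic number: 92 = 90 + Z, so Z = 2.
A = 4 and Z = 2 is ^4_2 He — an alpha particle.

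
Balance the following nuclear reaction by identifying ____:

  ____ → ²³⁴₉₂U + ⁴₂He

Pu-238

Conserve mass number: A = 234 + 4, so A = 238.
Conserve atomic number: Z = 92 + 2, so Z = 94.
Z = 94 is plutonium, so the species is ²³⁸₉₄Pu.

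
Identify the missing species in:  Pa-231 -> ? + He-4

Conserve mass number: 231 = A + 4, so A = 227.
Conserve atomic number: 91 = Z + 2, so Z = 89.
Z = 89 is actinium, so the species is Ac-227.

Ac-227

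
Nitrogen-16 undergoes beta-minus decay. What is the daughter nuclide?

Beta-minus decay: mass number changes by +0, atomic number by +1.
A: 16 = 16; Z: 7 + 1 = 8.
Z = 8 is oxygen, so the daughter is oxygen-16.

O-16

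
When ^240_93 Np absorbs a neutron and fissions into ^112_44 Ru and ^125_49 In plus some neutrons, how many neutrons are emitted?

4

Conserve mass number: 241 = 112 + 125 + k, so k = 241 − 237 = 4.
Check atomic number: 93 = 44 + 49 + 0 = 93. ✓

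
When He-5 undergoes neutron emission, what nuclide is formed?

He-4

Neutron emission: mass number changes by -1, atomic number by +0.
A: 5 − 1 = 4; Z: 2 = 2.
Z = 2 is helium, so the daughter is He-4.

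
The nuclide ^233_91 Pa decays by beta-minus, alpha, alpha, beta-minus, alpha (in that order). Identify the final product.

Start: (A, Z) = (233, 91).
After β⁻: (233, 92).
After α: (229, 90).
After α: (225, 88).
After β⁻: (225, 89).
After α: (221, 87).
Z = 87 is francium.

Fr-221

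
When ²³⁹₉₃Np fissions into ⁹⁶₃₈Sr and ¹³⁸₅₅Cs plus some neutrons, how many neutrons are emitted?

5

Conserve mass number: 239 = 96 + 138 + k, so k = 239 − 234 = 5.
Check atomic number: 93 = 38 + 55 + 0 = 93. ✓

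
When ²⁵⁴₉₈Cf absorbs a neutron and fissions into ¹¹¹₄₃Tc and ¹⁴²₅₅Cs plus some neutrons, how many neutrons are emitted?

Conserve mass number: 255 = 111 + 142 + k, so k = 255 − 253 = 2.
Check atomic number: 98 = 43 + 55 + 0 = 98. ✓

2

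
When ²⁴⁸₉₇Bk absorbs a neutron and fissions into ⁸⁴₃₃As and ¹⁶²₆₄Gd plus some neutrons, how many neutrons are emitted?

Conserve mass number: 249 = 84 + 162 + k, so k = 249 − 246 = 3.
Check atomic number: 97 = 33 + 64 + 0 = 97. ✓

3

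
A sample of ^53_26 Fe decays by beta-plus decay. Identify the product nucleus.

Mn-53

Beta-plus decay: mass number changes by +0, atomic number by -1.
A: 53 = 53; Z: 26 − 1 = 25.
Z = 25 is manganese, so the daughter is ^53_25 Mn.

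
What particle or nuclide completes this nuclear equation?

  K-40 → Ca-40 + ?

Conserve mass number: 40 = 40 + A, so A = 0.
Conserve atomic number: 19 = 20 + Z, so Z = -1.
A = 0 and Z = -1 is e⁻ — a beta-minus particle.

beta-minus particle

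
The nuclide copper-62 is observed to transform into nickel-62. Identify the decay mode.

ΔA = 62 − 62 = 0; ΔZ = 28 − 29 = -1.
A is unchanged and Z drops by 1 — a proton has become a neutron (β⁺ emission or electron capture).

beta-plus decay or electron capture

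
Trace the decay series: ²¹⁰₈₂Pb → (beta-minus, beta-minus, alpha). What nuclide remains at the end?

Start: (A, Z) = (210, 82).
After β⁻: (210, 83).
After β⁻: (210, 84).
After α: (206, 82).
Z = 82 is lead.

Pb-206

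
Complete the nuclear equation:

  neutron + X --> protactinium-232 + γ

Conserve mass number: 1 + A = 232 + 0, so A = 231.
Conserve atomic number: 0 + Z = 91 + 0, so Z = 91.
Z = 91 is protactinium, so the species is protactinium-231.

Pa-231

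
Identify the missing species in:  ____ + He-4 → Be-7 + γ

Conserve mass number: A + 4 = 7 + 0, so A = 3.
Conserve atomic number: Z + 2 = 4 + 0, so Z = 2.
Z = 2 is helium, so the species is He-3.

He-3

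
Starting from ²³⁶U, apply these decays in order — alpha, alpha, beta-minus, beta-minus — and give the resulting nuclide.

Start: (A, Z) = (236, 92).
After α: (232, 90).
After α: (228, 88).
After β⁻: (228, 89).
After β⁻: (228, 90).
Z = 90 is thorium.

Th-228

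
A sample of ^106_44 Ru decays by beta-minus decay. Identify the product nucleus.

Rh-106

Beta-minus decay: mass number changes by +0, atomic number by +1.
A: 106 = 106; Z: 44 + 1 = 45.
Z = 45 is rhodium, so the daughter is ^106_45 Rh.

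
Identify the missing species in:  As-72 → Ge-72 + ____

Conserve mass number: 72 = 72 + A, so A = 0.
Conserve atomic number: 33 = 32 + Z, so Z = 1.
A = 0 and Z = 1 is e⁺ — a positron.

positron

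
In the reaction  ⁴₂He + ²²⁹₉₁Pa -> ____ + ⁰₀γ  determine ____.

Np-233

Conserve mass number: 4 + 229 = A + 0, so A = 233.
Conserve atomic number: 2 + 91 = Z + 0, so Z = 93.
Z = 93 is neptunium, so the species is ²³³₉₃Np.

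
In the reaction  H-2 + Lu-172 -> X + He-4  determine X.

Conserve mass number: 2 + 172 = A + 4, so A = 170.
Conserve atomic number: 1 + 71 = Z + 2, so Z = 70.
Z = 70 is ytterbium, so the species is Yb-170.

Yb-170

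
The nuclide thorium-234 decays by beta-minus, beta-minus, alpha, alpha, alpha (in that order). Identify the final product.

Rn-222

Start: (A, Z) = (234, 90).
After β⁻: (234, 91).
After β⁻: (234, 92).
After α: (230, 90).
After α: (226, 88).
After α: (222, 86).
Z = 86 is radon.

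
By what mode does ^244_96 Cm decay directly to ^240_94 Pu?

alpha decay

ΔA = 240 − 244 = -4; ΔZ = 94 − 96 = -2.
A drops by 4 and Z drops by 2 — the signature of alpha emission.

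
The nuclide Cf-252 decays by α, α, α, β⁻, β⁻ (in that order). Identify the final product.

Start: (A, Z) = (252, 98).
After α: (248, 96).
After α: (244, 94).
After α: (240, 92).
After β⁻: (240, 93).
After β⁻: (240, 94).
Z = 94 is plutonium.

Pu-240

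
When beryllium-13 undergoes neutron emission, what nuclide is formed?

Neutron emission: mass number changes by -1, atomic number by +0.
A: 13 − 1 = 12; Z: 4 = 4.
Z = 4 is beryllium, so the daughter is beryllium-12.

Be-12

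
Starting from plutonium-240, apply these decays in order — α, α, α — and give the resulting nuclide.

Start: (A, Z) = (240, 94).
After α: (236, 92).
After α: (232, 90).
After α: (228, 88).
Z = 88 is radium.

Ra-228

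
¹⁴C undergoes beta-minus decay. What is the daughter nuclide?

N-14

Beta-minus decay: mass number changes by +0, atomic number by +1.
A: 14 = 14; Z: 6 + 1 = 7.
Z = 7 is nitrogen, so the daughter is ¹⁴N.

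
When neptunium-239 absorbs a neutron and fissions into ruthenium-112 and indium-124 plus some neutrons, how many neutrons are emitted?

Conserve mass number: 240 = 112 + 124 + k, so k = 240 − 236 = 4.
Check atomic number: 93 = 44 + 49 + 0 = 93. ✓

4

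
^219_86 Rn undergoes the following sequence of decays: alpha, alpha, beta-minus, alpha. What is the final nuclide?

Start: (A, Z) = (219, 86).
After α: (215, 84).
After α: (211, 82).
After β⁻: (211, 83).
After α: (207, 81).
Z = 81 is thallium.

Tl-207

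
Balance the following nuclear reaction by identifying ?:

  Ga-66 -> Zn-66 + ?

positron

Conserve mass number: 66 = 66 + A, so A = 0.
Conserve atomic number: 31 = 30 + Z, so Z = 1.
A = 0 and Z = 1 is e⁺ — a positron.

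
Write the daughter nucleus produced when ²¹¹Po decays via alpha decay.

Pb-207

Alpha decay: mass number changes by -4, atomic number by -2.
A: 211 − 4 = 207; Z: 84 − 2 = 82.
Z = 82 is lead, so the daughter is ²⁰⁷Pb.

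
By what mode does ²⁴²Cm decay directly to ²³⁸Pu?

alpha decay

ΔA = 238 − 242 = -4; ΔZ = 94 − 96 = -2.
A drops by 4 and Z drops by 2 — the signature of alpha emission.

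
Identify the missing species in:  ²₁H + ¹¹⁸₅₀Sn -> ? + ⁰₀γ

Conserve mass number: 2 + 118 = A + 0, so A = 120.
Conserve atomic number: 1 + 50 = Z + 0, so Z = 51.
Z = 51 is antimony, so the species is ¹²⁰₅₁Sb.

Sb-120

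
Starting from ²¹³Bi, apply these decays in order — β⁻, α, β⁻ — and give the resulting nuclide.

Start: (A, Z) = (213, 83).
After β⁻: (213, 84).
After α: (209, 82).
After β⁻: (209, 83).
Z = 83 is bismuth.

Bi-209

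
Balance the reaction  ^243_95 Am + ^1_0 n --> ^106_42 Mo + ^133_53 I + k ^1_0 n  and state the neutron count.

Conserve mass number: 244 = 106 + 133 + k, so k = 244 − 239 = 5.
Check atomic number: 95 = 42 + 53 + 0 = 95. ✓

5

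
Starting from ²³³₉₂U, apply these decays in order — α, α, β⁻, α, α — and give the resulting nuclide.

Start: (A, Z) = (233, 92).
After α: (229, 90).
After α: (225, 88).
After β⁻: (225, 89).
After α: (221, 87).
After α: (217, 85).
Z = 85 is astatine.

At-217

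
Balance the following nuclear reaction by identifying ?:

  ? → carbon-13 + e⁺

Conserve mass number: A = 13 + 0, so A = 13.
Conserve atomic number: Z = 6 + 1, so Z = 7.
Z = 7 is nitrogen, so the species is nitrogen-13.

N-13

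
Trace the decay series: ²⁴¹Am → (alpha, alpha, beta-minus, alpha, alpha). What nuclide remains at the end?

Ra-225

Start: (A, Z) = (241, 95).
After α: (237, 93).
After α: (233, 91).
After β⁻: (233, 92).
After α: (229, 90).
After α: (225, 88).
Z = 88 is radium.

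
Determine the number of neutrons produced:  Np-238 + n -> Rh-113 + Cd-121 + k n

5

Conserve mass number: 239 = 113 + 121 + k, so k = 239 − 234 = 5.
Check atomic number: 93 = 45 + 48 + 0 = 93. ✓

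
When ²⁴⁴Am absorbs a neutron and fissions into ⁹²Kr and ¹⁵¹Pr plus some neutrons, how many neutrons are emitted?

Conserve mass number: 245 = 92 + 151 + k, so k = 245 − 243 = 2.
Check atomic number: 95 = 36 + 59 + 0 = 95. ✓

2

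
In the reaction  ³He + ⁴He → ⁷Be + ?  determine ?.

Conserve mass number: 3 + 4 = 7 + A, so A = 0.
Conserve atomic number: 2 + 2 = 4 + Z, so Z = 0.
A = 0 and Z = 0 is γ — a gamma ray.

gamma ray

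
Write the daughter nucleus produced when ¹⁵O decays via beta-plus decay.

N-15

Beta-plus decay: mass number changes by +0, atomic number by -1.
A: 15 = 15; Z: 8 − 1 = 7.
Z = 7 is nitrogen, so the daughter is ¹⁵N.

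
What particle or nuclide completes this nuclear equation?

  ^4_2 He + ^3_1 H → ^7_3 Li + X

Conserve mass number: 4 + 3 = 7 + A, so A = 0.
Conserve atomic number: 2 + 1 = 3 + Z, so Z = 0.
A = 0 and Z = 0 is ^0_0 γ — a gamma ray.

gamma ray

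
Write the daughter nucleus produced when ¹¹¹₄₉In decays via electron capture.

Electron capture: mass number changes by +0, atomic number by -1.
A: 111 = 111; Z: 49 − 1 = 48.
Z = 48 is cadmium, so the daughter is ¹¹¹₄₈Cd.

Cd-111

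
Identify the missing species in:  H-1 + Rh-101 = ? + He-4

Ru-98

Conserve mass number: 1 + 101 = A + 4, so A = 98.
Conserve atomic number: 1 + 45 = Z + 2, so Z = 44.
Z = 44 is ruthenium, so the species is Ru-98.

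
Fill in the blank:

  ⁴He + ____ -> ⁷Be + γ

He-3

Conserve mass number: 4 + A = 7 + 0, so A = 3.
Conserve atomic number: 2 + Z = 4 + 0, so Z = 2.
Z = 2 is helium, so the species is ³He.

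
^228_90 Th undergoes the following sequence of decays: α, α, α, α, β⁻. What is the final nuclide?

Bi-212

Start: (A, Z) = (228, 90).
After α: (224, 88).
After α: (220, 86).
After α: (216, 84).
After α: (212, 82).
After β⁻: (212, 83).
Z = 83 is bismuth.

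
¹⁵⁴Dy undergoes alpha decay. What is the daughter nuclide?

Alpha decay: mass number changes by -4, atomic number by -2.
A: 154 − 4 = 150; Z: 66 − 2 = 64.
Z = 64 is gadolinium, so the daughter is ¹⁵⁰Gd.

Gd-150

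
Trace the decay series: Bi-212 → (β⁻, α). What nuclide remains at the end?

Pb-208

Start: (A, Z) = (212, 83).
After β⁻: (212, 84).
After α: (208, 82).
Z = 82 is lead.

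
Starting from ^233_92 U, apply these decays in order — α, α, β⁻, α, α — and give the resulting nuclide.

At-217

Start: (A, Z) = (233, 92).
After α: (229, 90).
After α: (225, 88).
After β⁻: (225, 89).
After α: (221, 87).
After α: (217, 85).
Z = 85 is astatine.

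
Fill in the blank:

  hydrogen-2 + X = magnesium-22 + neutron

Conserve mass number: 2 + A = 22 + 1, so A = 21.
Conserve atomic number: 1 + Z = 12 + 0, so Z = 11.
Z = 11 is sodium, so the species is sodium-21.

Na-21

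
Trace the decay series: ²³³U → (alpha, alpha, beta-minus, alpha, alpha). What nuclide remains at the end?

At-217

Start: (A, Z) = (233, 92).
After α: (229, 90).
After α: (225, 88).
After β⁻: (225, 89).
After α: (221, 87).
After α: (217, 85).
Z = 85 is astatine.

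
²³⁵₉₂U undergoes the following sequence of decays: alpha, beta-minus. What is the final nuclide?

Pa-231

Start: (A, Z) = (235, 92).
After α: (231, 90).
After β⁻: (231, 91).
Z = 91 is protactinium.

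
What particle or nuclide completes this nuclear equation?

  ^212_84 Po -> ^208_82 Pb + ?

Conserve mass number: 212 = 208 + A, so A = 4.
Conserve atomic number: 84 = 82 + Z, so Z = 2.
A = 4 and Z = 2 is ^4_2 He — an alpha particle.

alpha particle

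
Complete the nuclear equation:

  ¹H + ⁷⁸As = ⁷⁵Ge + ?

Conserve mass number: 1 + 78 = 75 + A, so A = 4.
Conserve atomic number: 1 + 33 = 32 + Z, so Z = 2.
A = 4 and Z = 2 is ⁴He — an alpha particle.

alpha particle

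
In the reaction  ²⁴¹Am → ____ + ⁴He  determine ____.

Conserve mass number: 241 = A + 4, so A = 237.
Conserve atomic number: 95 = Z + 2, so Z = 93.
Z = 93 is neptunium, so the species is ²³⁷Np.

Np-237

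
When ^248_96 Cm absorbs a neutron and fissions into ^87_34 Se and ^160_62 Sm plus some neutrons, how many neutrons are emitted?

2

Conserve mass number: 249 = 87 + 160 + k, so k = 249 − 247 = 2.
Check atomic number: 96 = 34 + 62 + 0 = 96. ✓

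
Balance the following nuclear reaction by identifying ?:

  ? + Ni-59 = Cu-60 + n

deuteron

Conserve mass number: A + 59 = 60 + 1, so A = 2.
Conserve atomic number: Z + 28 = 29 + 0, so Z = 1.
A = 2 and Z = 1 is H-2 — a deuteron.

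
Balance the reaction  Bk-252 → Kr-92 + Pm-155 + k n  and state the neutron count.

5

Conserve mass number: 252 = 92 + 155 + k, so k = 252 − 247 = 5.
Check atomic number: 97 = 36 + 61 + 0 = 97. ✓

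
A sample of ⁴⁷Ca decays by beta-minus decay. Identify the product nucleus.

Sc-47

Beta-minus decay: mass number changes by +0, atomic number by +1.
A: 47 = 47; Z: 20 + 1 = 21.
Z = 21 is scandium, so the daughter is ⁴⁷Sc.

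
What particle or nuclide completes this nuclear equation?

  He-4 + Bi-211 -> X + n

Conserve mass number: 4 + 211 = A + 1, so A = 214.
Conserve atomic number: 2 + 83 = Z + 0, so Z = 85.
Z = 85 is astatine, so the species is At-214.

At-214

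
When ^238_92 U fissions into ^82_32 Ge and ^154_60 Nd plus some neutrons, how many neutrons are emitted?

Conserve mass number: 238 = 82 + 154 + k, so k = 238 − 236 = 2.
Check atomic number: 92 = 32 + 60 + 0 = 92. ✓

2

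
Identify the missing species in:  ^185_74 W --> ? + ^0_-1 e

Re-185

Conserve mass number: 185 = A + 0, so A = 185.
Conserve atomic number: 74 = Z − 1, so Z = 75.
Z = 75 is rhenium, so the species is ^185_75 Re.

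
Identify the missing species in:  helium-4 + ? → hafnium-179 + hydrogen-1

Conserve mass number: 4 + A = 179 + 1, so A = 176.
Conserve atomic number: 2 + Z = 72 + 1, so Z = 71.
Z = 71 is lutetium, so the species is lutetium-176.

Lu-176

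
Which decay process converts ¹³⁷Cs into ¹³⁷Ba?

beta-minus decay

ΔA = 137 − 137 = 0; ΔZ = 56 − 55 = +1.
A is unchanged and Z rises by 1 — a neutron has become a proton (β⁻ decay).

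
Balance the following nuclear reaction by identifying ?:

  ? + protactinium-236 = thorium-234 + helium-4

deuteron

Conserve mass number: A + 236 = 234 + 4, so A = 2.
Conserve atomic number: Z + 91 = 90 + 2, so Z = 1.
A = 2 and Z = 1 is hydrogen-2 — a deuteron.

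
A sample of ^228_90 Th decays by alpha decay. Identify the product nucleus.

Ra-224

Alpha decay: mass number changes by -4, atomic number by -2.
A: 228 − 4 = 224; Z: 90 − 2 = 88.
Z = 88 is radium, so the daughter is ^224_88 Ra.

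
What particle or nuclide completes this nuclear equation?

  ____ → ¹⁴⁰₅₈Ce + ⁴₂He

Conserve mass number: A = 140 + 4, so A = 144.
Conserve atomic number: Z = 58 + 2, so Z = 60.
Z = 60 is neodymium, so the species is ¹⁴⁴₆₀Nd.

Nd-144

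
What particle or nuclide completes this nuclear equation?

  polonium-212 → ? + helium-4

Conserve mass number: 212 = A + 4, so A = 208.
Conserve atomic number: 84 = Z + 2, so Z = 82.
Z = 82 is lead, so the species is lead-208.

Pb-208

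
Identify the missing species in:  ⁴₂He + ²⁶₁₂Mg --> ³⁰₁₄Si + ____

Conserve mass number: 4 + 26 = 30 + A, so A = 0.
Conserve atomic number: 2 + 12 = 14 + Z, so Z = 0.
A = 0 and Z = 0 is ⁰₀γ — a gamma ray.

gamma ray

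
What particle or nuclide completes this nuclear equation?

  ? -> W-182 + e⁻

Conserve mass number: A = 182 + 0, so A = 182.
Conserve atomic number: Z = 74 − 1, so Z = 73.
Z = 73 is tantalum, so the species is Ta-182.

Ta-182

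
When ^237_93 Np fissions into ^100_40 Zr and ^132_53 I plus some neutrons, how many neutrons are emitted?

5

Conserve mass number: 237 = 100 + 132 + k, so k = 237 − 232 = 5.
Check atomic number: 93 = 40 + 53 + 0 = 93. ✓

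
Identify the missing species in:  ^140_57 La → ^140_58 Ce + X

beta-minus particle

Conserve mass number: 140 = 140 + A, so A = 0.
Conserve atomic number: 57 = 58 + Z, so Z = -1.
A = 0 and Z = -1 is ^0_-1 e — a beta-minus particle.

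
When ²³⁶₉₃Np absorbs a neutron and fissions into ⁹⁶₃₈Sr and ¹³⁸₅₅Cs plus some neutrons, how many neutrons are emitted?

3

Conserve mass number: 237 = 96 + 138 + k, so k = 237 − 234 = 3.
Check atomic number: 93 = 38 + 55 + 0 = 93. ✓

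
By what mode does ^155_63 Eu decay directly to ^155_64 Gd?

ΔA = 155 − 155 = 0; ΔZ = 64 − 63 = +1.
A is unchanged and Z rises by 1 — a neutron has become a proton (β⁻ decay).

beta-minus decay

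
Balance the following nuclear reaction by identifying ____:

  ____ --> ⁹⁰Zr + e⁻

Y-90

Conserve mass number: A = 90 + 0, so A = 90.
Conserve atomic number: Z = 40 − 1, so Z = 39.
Z = 39 is yttrium, so the species is ⁹⁰Y.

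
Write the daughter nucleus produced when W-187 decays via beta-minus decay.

Re-187

Beta-minus decay: mass number changes by +0, atomic number by +1.
A: 187 = 187; Z: 74 + 1 = 75.
Z = 75 is rhenium, so the daughter is Re-187.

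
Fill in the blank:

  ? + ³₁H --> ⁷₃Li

alpha particle

Conserve mass number: A + 3 = 7, so A = 4.
Conserve atomic number: Z + 1 = 3, so Z = 2.
A = 4 and Z = 2 is ⁴₂He — an alpha particle.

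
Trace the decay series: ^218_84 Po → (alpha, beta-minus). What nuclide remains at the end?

Bi-214

Start: (A, Z) = (218, 84).
After α: (214, 82).
After β⁻: (214, 83).
Z = 83 is bismuth.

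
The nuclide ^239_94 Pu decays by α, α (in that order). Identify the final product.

Th-231

Start: (A, Z) = (239, 94).
After α: (235, 92).
After α: (231, 90).
Z = 90 is thorium.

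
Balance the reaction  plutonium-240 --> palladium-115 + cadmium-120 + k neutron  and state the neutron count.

Conserve mass number: 240 = 115 + 120 + k, so k = 240 − 235 = 5.
Check atomic number: 94 = 46 + 48 + 0 = 94. ✓

5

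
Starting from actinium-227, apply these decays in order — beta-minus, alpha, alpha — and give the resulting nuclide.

Rn-219

Start: (A, Z) = (227, 89).
After β⁻: (227, 90).
After α: (223, 88).
After α: (219, 86).
Z = 86 is radon.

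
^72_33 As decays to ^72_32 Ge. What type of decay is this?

ΔA = 72 − 72 = 0; ΔZ = 32 − 33 = -1.
A is unchanged and Z drops by 1 — a proton has become a neutron (β⁺ emission or electron capture).

beta-plus decay or electron capture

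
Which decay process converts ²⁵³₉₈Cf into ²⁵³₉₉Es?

beta-minus decay

ΔA = 253 − 253 = 0; ΔZ = 99 − 98 = +1.
A is unchanged and Z rises by 1 — a neutron has become a proton (β⁻ decay).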